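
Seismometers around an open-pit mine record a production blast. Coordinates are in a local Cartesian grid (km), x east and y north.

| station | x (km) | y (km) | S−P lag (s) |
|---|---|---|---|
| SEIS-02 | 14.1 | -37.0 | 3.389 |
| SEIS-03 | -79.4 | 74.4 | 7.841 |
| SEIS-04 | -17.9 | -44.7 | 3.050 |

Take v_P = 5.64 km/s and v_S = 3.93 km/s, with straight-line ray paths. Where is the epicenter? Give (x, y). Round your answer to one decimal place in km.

-16.2 km east, -5.2 km north

Distance from S−P lag: d = Δt · v_P v_S / (v_P − v_S) = Δt · (5.64·3.93)/(5.64−3.93) ≈ 12.9621·Δt.
So d_SEIS-02 = 43.93, d_SEIS-03 = 101.64, d_SEIS-04 = 39.53 km.
Circle about each station: (x − 14.1)² + (y + 37.0)² = 43.93²; (x + 79.4)² + (y − 74.4)² = 101.64²; (x + 17.9)² + (y + 44.7)² = 39.53².
Subtracting the SEIS-02 equation from the SEIS-03 and SEIS-04 equations removes the quadratic terms:
-187.0 x + 222.8 y = 1871.07
-64.0 x − 15.4 y = 1117.91
Solving the 2×2 system: x ≈ -16.2, y ≈ -5.2 km.
Check against SEIS-02 (with the unrounded x, y): √((x − 14.1)²+(y + 37.0)²) = 43.93 ≈ 43.93 km. ✓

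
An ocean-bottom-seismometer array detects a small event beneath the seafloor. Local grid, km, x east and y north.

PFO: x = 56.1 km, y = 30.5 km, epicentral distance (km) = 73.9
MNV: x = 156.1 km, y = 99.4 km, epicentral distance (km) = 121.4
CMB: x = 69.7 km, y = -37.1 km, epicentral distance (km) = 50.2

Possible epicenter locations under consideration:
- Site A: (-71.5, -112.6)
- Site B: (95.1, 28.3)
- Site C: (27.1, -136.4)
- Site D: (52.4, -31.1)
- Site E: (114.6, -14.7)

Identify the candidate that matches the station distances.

Site E

For each candidate, compare |candidate − station| to the reported distance:
Site A: residuals PFO 117.8, MNV 189.6, CMB 109.9 → max 189.6 km
Site B: residuals PFO 34.8, MNV 27.7, CMB 20.0 → max 34.8 km
Site C: residuals PFO 95.5, MNV 147.4, CMB 57.9 → max 147.4 km
Site D: residuals PFO 12.2, MNV 45.3, CMB 31.9 → max 45.3 km
Site E: residuals PFO 0.0, MNV 0.0, CMB 0.0 → max 0.0 km
Only Site E has all residuals ≈ 0.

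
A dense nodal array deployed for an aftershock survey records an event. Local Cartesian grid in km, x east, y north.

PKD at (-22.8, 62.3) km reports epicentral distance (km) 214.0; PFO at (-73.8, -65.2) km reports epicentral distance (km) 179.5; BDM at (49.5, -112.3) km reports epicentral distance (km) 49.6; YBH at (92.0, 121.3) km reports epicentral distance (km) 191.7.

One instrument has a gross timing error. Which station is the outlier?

Solve using three stations at a time. Using PKD, PFO, BDM (subtract circle equations pairwise → linear system) gives (x, y) ≈ (99.0, -113.6).
Distances from that point to each station vs reported:
  PKD: calculated 214.0 vs reported 214.0 → residual 0.0 km
  PFO: calculated 179.5 vs reported 179.5 → residual 0.0 km
  BDM: calculated 49.5 vs reported 49.6 → residual 0.1 km
  YBH: calculated 235.0 vs reported 191.7 → residual 43.3 km
PKD, PFO, BDM are mutually consistent (residuals ≈ 0); YBH is off by 43.3 km.

YBH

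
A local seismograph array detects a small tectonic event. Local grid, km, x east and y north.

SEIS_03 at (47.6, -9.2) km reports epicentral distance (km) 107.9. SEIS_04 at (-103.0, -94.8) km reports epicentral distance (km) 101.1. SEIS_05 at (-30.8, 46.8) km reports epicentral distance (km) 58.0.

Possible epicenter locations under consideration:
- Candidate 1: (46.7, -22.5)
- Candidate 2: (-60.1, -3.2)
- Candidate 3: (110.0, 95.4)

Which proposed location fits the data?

For each candidate, compare |candidate − station| to the reported distance:
Candidate 1: residuals SEIS_03 94.6, SEIS_04 65.1, SEIS_05 46.0 → max 94.6 km
Candidate 2: residuals SEIS_03 0.0, SEIS_04 0.0, SEIS_05 0.0 → max 0.0 km
Candidate 3: residuals SEIS_03 13.9, SEIS_04 184.5, SEIS_05 91.0 → max 184.5 km
Only Candidate 2 has all residuals ≈ 0.

Candidate 2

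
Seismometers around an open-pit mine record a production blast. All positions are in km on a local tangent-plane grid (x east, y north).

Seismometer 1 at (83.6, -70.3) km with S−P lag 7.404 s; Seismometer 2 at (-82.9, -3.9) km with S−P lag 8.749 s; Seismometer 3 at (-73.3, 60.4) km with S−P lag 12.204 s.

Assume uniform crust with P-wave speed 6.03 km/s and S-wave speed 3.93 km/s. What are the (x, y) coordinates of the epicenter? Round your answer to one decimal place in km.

(1.4, -55.3)

Distance from S−P lag: d = Δt · v_P v_S / (v_P − v_S) = Δt · (6.03·3.93)/(6.03−3.93) ≈ 11.2847·Δt.
So d_Seismometer 1 = 83.55, d_Seismometer 2 = 98.73, d_Seismometer 3 = 137.72 km.
Circle about each station: (x − 83.6)² + (y + 70.3)² = 83.55²; (x + 82.9)² + (y + 3.9)² = 98.73²; (x + 73.3)² + (y − 60.4)² = 137.72².
Subtracting pairs of circle equations eliminates x²+y² and gives linear equations (the radical axes):
-333.0 x + 132.8 y = -7810.44
-313.8 x + 261.4 y = -14896.20
Solving the 2×2 system: x ≈ 1.4, y ≈ -55.3 km.
Check against Seismometer 1 (with the unrounded x, y): √((x − 83.6)²+(y + 70.3)²) = 83.56 ≈ 83.55 km. ✓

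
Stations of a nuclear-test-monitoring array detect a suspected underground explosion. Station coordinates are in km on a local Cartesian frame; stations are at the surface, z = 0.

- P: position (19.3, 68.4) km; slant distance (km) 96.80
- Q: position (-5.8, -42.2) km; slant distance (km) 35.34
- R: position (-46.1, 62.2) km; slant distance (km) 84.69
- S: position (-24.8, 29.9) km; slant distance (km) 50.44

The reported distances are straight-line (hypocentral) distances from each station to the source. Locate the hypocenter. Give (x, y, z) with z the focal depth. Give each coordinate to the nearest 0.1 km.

Each station gives a sphere (x−x_i)² + (y−y_i)² + z² = d_i² (stations at z=0).
Subtracting the P sphere from Q and R: z² cancels, leaving linear equations in x and y:
-50.2 x − 221.2 y = 4884.75
-130.8 x − 12.4 y = 3140.84
Solving: x ≈ -22.401, y ≈ -16.999 km (keep extra digits for the depth step; rounded: -22.4, -17.0).
Then from the P sphere: z² = 96.80² − (x − 19.3)² − (y − 68.4)² with x = -22.401, y = -16.999, so z ≈ 18.392 ≈ 18.4 km.

x ≈ -22.4 km, y ≈ -17.0 km, depth ≈ 18.4 km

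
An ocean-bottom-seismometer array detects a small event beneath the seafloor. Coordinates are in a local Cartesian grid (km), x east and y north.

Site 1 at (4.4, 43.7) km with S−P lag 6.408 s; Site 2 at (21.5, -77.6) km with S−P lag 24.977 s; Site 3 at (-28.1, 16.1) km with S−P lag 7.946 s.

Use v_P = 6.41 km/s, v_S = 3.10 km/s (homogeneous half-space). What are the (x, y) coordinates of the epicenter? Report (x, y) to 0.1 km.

Distance from S−P lag: d = Δt · v_P v_S / (v_P − v_S) = Δt · (6.41·3.10)/(6.41−3.10) ≈ 6.0033·Δt.
So d_Site 1 = 38.47, d_Site 2 = 149.95, d_Site 3 = 47.70 km.
Circle about each station: (x − 4.4)² + (y − 43.7)² = 38.47²; (x − 21.5)² + (y + 77.6)² = 149.95²; (x + 28.1)² + (y − 16.1)² = 47.70².
Subtracting pairs of circle equations eliminates x²+y² and gives linear equations (the radical axes):
34.2 x − 242.6 y = -16450.10
-65.0 x − 55.2 y = -1675.58
Solving the 2×2 system: x ≈ -28.4, y ≈ 63.8 km.

(-28.4, 63.8)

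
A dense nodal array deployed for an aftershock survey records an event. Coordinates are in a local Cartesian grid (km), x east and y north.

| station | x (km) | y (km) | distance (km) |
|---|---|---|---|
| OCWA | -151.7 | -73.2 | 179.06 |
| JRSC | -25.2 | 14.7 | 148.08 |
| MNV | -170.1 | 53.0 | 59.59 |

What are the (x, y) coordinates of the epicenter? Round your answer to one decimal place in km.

Circle about each station: (x + 151.7)² + (y + 73.2)² = 179.06²; (x + 25.2)² + (y − 14.7)² = 148.08²; (x + 170.1)² + (y − 53.0)² = 59.59².
Subtracting pairs of circle equations eliminates x²+y² and gives linear equations (the radical axes):
253.0 x + 175.8 y = -17385.20
-36.8 x + 252.4 y = 31883.40
Solving the 2×2 system: x ≈ -142.1, y ≈ 105.6 km.

x ≈ -142.1 km, y ≈ 105.6 km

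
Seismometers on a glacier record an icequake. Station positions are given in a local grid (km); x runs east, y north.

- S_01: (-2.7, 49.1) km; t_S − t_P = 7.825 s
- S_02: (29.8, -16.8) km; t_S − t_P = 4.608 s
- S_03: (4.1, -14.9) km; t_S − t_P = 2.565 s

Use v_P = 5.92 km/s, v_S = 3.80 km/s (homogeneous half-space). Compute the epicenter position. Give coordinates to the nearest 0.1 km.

-16.4 km east, -32.8 km north

Distance from S−P lag: d = Δt · v_P v_S / (v_P − v_S) = Δt · (5.92·3.80)/(5.92−3.80) ≈ 10.6113·Δt.
So d_S_01 = 83.03, d_S_02 = 48.90, d_S_03 = 27.22 km.
Circle about each station: (x + 2.7)² + (y − 49.1)² = 83.03²; (x − 29.8)² + (y + 16.8)² = 48.90²; (x − 4.1)² + (y + 14.9)² = 27.22².
Subtracting the S_01 equation from the S_02 and S_03 equations removes the quadratic terms:
65.0 x − 131.8 y = 3254.95
13.6 x − 128.0 y = 3973.77
Solving the 2×2 system: x ≈ -16.4, y ≈ -32.8 km.
Check against S_01 (with the unrounded x, y): √((x + 2.7)²+(y − 49.1)²) = 83.03 ≈ 83.03 km. ✓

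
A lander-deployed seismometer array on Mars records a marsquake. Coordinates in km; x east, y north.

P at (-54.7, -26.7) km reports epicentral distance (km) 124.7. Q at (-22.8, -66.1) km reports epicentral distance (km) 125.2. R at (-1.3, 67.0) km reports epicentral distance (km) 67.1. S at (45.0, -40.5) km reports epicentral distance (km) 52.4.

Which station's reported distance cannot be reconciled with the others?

Solve using three stations at a time. Using P, Q, R (subtract circle equations pairwise → linear system) gives (x, y) ≈ (55.5, 31.5).
Distances from that point to each station vs reported:
  P: calculated 124.6 vs reported 124.7 → residual 0.1 km
  Q: calculated 125.1 vs reported 125.2 → residual 0.1 km
  R: calculated 67.0 vs reported 67.1 → residual 0.1 km
  S: calculated 72.8 vs reported 52.4 → residual 20.4 km
P, Q, R are mutually consistent (residuals ≈ 0); S is off by 20.4 km.

S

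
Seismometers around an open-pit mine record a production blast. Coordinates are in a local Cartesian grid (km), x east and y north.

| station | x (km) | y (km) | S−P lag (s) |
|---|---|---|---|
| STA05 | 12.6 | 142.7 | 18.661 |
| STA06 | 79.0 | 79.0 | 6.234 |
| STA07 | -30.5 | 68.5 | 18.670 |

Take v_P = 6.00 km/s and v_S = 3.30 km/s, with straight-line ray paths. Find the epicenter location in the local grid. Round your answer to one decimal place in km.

Distance from S−P lag: d = Δt · v_P v_S / (v_P − v_S) = Δt · (6.00·3.30)/(6.00−3.30) ≈ 7.3333·Δt.
So d_STA05 = 136.85, d_STA06 = 45.72, d_STA07 = 136.91 km.
Circle about each station: (x − 12.6)² + (y − 142.7)² = 136.85²; (x − 79.0)² + (y − 79.0)² = 45.72²; (x + 30.5)² + (y − 68.5)² = 136.91².
Subtracting the STA05 equation from the STA06 and STA07 equations removes the quadratic terms:
132.8 x − 127.4 y = 8597.55
-86.2 x − 148.4 y = -14915.98
Solving the 2×2 system: x ≈ 103.5, y ≈ 40.4 km.

103.5 km east, 40.4 km north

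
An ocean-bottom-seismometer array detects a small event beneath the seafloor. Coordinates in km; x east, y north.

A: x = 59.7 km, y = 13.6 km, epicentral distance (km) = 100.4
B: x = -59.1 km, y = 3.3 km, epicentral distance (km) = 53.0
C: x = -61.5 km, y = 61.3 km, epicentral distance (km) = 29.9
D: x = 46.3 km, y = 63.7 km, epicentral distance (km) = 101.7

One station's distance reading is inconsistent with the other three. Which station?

D

Solve using three stations at a time. Using A, B, C (subtract circle equations pairwise → linear system) gives (x, y) ≈ (-33.9, 49.9).
Distances from that point to each station vs reported:
  A: calculated 100.4 vs reported 100.4 → residual 0.0 km
  B: calculated 53.0 vs reported 53.0 → residual 0.0 km
  C: calculated 29.9 vs reported 29.9 → residual 0.0 km
  D: calculated 81.4 vs reported 101.7 → residual 20.3 km
A, B, C are mutually consistent (residuals ≈ 0); D is off by 20.3 km.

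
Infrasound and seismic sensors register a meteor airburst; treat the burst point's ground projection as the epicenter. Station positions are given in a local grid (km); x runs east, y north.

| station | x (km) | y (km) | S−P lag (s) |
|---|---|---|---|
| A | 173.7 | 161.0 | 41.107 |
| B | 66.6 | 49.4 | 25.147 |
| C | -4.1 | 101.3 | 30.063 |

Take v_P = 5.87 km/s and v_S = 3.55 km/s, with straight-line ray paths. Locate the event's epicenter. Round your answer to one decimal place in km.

Distance from S−P lag: d = Δt · v_P v_S / (v_P − v_S) = Δt · (5.87·3.55)/(5.87−3.55) ≈ 8.9821·Δt.
So d_A = 369.23, d_B = 225.87, d_C = 270.03 km.
Circle about each station: (x − 173.7)² + (y − 161.0)² = 369.23²; (x − 66.6)² + (y − 49.4)² = 225.87²; (x + 4.1)² + (y − 101.3)² = 270.03².
Subtracting the A equation from the B and C equations removes the quadratic terms:
-214.2 x − 223.2 y = 36096.77
-355.6 x − 119.4 y = 17600.40
Solving the 2×2 system: x ≈ 7.1, y ≈ -168.5 km.

7.1 km east, -168.5 km north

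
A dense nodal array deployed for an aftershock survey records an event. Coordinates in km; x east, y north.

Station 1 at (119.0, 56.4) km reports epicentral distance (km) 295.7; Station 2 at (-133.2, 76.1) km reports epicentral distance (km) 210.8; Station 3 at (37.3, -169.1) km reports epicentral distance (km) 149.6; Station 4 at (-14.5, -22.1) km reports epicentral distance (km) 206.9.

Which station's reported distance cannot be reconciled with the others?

Solve using three stations at a time. Using Station 1, Station 2, Station 3 (subtract circle equations pairwise → linear system) gives (x, y) ≈ (-107.9, -133.2).
Distances from that point to each station vs reported:
  Station 1: calculated 295.7 vs reported 295.7 → residual 0.0 km
  Station 2: calculated 210.8 vs reported 210.8 → residual 0.0 km
  Station 3: calculated 149.6 vs reported 149.6 → residual 0.0 km
  Station 4: calculated 145.2 vs reported 206.9 → residual 61.7 km
Station 1, Station 2, Station 3 are mutually consistent (residuals ≈ 0); Station 4 is off by 61.7 km.

Station 4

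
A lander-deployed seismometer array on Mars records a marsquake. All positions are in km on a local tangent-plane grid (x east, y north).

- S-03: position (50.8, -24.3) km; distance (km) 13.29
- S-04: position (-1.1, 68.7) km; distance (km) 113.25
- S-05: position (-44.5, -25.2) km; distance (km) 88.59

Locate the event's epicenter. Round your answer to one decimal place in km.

(43.5, -35.4)

Circle about each station: (x − 50.8)² + (y + 24.3)² = 13.29²; (x + 1.1)² + (y − 68.7)² = 113.25²; (x + 44.5)² + (y + 25.2)² = 88.59².
Subtracting the S-03 equation from the S-04 and S-05 equations removes the quadratic terms:
-103.8 x + 186.0 y = -11099.17
-190.6 x − 1.8 y = -8227.40
Solving the 2×2 system: x ≈ 43.5, y ≈ -35.4 km.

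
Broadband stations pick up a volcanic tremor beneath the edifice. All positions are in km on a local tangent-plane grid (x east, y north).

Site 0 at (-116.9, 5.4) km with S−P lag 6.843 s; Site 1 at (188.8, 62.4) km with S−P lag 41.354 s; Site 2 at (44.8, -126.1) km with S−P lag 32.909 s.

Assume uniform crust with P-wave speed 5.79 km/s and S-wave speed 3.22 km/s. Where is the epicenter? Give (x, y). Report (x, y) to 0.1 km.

Distance from S−P lag: d = Δt · v_P v_S / (v_P − v_S) = Δt · (5.79·3.22)/(5.79−3.22) ≈ 7.2544·Δt.
So d_Site 0 = 49.64, d_Site 1 = 300.00, d_Site 2 = 238.73 km.
Circle about each station: (x + 116.9)² + (y − 5.4)² = 49.64²; (x − 188.8)² + (y − 62.4)² = 300.00²; (x − 44.8)² + (y + 126.1)² = 238.73².
Subtracting the Site 0 equation from the Site 1 and Site 2 equations removes the quadratic terms:
611.4 x + 114.0 y = -61691.44
323.4 x − 263.0 y = -50314.40
Solving the 2×2 system: x ≈ -111.1, y ≈ 54.7 km.
Check against Site 0 (with the unrounded x, y): √((x + 116.9)²+(y − 5.4)²) = 49.63 ≈ 49.64 km. ✓

x ≈ -111.1 km, y ≈ 54.7 km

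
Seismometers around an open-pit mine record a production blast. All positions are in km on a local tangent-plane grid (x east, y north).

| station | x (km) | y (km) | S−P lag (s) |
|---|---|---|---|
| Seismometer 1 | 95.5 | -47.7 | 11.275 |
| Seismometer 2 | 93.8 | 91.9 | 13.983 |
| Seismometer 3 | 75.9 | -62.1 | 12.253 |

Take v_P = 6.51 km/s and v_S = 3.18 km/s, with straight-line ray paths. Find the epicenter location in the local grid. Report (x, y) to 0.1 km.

Distance from S−P lag: d = Δt · v_P v_S / (v_P − v_S) = Δt · (6.51·3.18)/(6.51−3.18) ≈ 6.2168·Δt.
So d_Seismometer 1 = 70.09, d_Seismometer 2 = 86.93, d_Seismometer 3 = 76.17 km.
Circle about each station: (x − 95.5)² + (y + 47.7)² = 70.09²; (x − 93.8)² + (y − 91.9)² = 86.93²; (x − 75.9)² + (y + 62.1)² = 76.17².
Subtracting the Seismometer 1 equation from the Seismometer 2 and Seismometer 3 equations removes the quadratic terms:
-3.4 x + 279.2 y = 3204.29
-39.2 x − 28.8 y = -2667.58
Solving the 2×2 system: x ≈ 59.1, y ≈ 12.2 km.
Check against Seismometer 1 (with the unrounded x, y): √((x − 95.5)²+(y + 47.7)²) = 70.09 ≈ 70.09 km. ✓

59.1 km east, 12.2 km north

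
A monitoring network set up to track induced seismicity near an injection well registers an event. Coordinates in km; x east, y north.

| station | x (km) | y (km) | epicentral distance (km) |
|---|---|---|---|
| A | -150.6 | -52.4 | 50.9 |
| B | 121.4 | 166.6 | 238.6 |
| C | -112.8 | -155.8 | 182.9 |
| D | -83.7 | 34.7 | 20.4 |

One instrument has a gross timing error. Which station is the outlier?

A

Solve using three stations at a time. Using B, C, D (subtract circle equations pairwise → linear system) gives (x, y) ≈ (-68.0, 21.5).
Distances from that point to each station vs reported:
  A: calculated 110.8 vs reported 50.9 → residual 59.9 km
  B: calculated 238.6 vs reported 238.6 → residual 0.0 km
  C: calculated 182.9 vs reported 182.9 → residual 0.0 km
  D: calculated 20.4 vs reported 20.4 → residual 0.0 km
B, C, D are mutually consistent (residuals ≈ 0); A is off by 59.9 km.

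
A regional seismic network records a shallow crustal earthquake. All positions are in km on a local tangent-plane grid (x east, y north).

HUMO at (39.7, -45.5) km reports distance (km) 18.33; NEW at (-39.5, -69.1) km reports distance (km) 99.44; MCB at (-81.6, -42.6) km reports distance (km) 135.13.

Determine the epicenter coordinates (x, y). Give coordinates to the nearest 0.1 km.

53.2 km east, -33.1 km north

Circle about each station: (x − 39.7)² + (y + 45.5)² = 18.33²; (x + 39.5)² + (y + 69.1)² = 99.44²; (x + 81.6)² + (y + 42.6)² = 135.13².
Subtracting pairs of circle equations eliminates x²+y² and gives linear equations (the radical axes):
-158.4 x − 47.2 y = -6863.60
-242.6 x + 5.8 y = -13097.15
Solving the 2×2 system: x ≈ 53.2, y ≈ -33.1 km.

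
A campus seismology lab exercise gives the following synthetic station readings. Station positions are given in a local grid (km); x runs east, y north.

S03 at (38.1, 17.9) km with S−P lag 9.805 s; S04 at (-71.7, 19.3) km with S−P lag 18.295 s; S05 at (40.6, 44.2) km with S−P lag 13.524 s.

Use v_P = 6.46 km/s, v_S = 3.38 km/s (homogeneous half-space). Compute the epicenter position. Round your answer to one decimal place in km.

36.9 km east, -51.6 km north

Distance from S−P lag: d = Δt · v_P v_S / (v_P − v_S) = Δt · (6.46·3.38)/(6.46−3.38) ≈ 7.0892·Δt.
So d_S03 = 69.51, d_S04 = 129.70, d_S05 = 95.87 km.
Circle about each station: (x − 38.1)² + (y − 17.9)² = 69.51²; (x + 71.7)² + (y − 19.3)² = 129.70²; (x − 40.6)² + (y − 44.2)² = 95.87².
Subtracting pairs of circle equations eliminates x²+y² and gives linear equations (the radical axes):
-219.6 x + 2.8 y = -8249.09
5.0 x + 52.6 y = -2529.44
Solving the 2×2 system: x ≈ 36.9, y ≈ -51.6 km.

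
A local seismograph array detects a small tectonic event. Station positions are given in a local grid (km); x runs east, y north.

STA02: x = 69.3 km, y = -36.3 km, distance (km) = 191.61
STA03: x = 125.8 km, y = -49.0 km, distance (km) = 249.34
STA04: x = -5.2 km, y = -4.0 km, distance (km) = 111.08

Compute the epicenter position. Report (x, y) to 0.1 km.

-113.1 km east, 22.4 km north

Circle about each station: (x − 69.3)² + (y + 36.3)² = 191.61²; (x − 125.8)² + (y + 49.0)² = 249.34²; (x + 5.2)² + (y + 4.0)² = 111.08².
Subtracting the STA02 equation from the STA03 and STA04 equations removes the quadratic terms:
113.0 x − 25.4 y = -13349.58
-149.0 x + 64.6 y = 18298.49
Solving the 2×2 system: x ≈ -113.1, y ≈ 22.4 km.
Check against STA02 (with the unrounded x, y): √((x − 69.3)²+(y + 36.3)²) = 191.61 ≈ 191.61 km. ✓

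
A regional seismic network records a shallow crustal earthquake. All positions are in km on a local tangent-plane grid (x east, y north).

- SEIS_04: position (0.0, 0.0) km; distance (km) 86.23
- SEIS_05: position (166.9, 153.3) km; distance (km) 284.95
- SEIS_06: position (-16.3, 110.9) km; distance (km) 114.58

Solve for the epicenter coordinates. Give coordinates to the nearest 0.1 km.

x ≈ -84.2 km, y ≈ 18.6 km

Circle about each station: x² + y² = 86.23²; (x − 166.9)² + (y − 153.3)² = 284.95²; (x + 16.3)² + (y − 110.9)² = 114.58².
Subtracting the SEIS_04 equation from the SEIS_05 and SEIS_06 equations removes the quadratic terms:
333.8 x + 306.6 y = -22404.39
-32.6 x + 221.8 y = 6871.54
Solving the 2×2 system: x ≈ -84.2, y ≈ 18.6 km.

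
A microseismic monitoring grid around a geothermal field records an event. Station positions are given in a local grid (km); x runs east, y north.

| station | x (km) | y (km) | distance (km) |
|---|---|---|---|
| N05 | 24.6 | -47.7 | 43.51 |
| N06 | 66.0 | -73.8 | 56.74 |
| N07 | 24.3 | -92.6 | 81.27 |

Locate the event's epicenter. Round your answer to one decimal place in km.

Circle about each station: (x − 24.6)² + (y + 47.7)² = 43.51²; (x − 66.0)² + (y + 73.8)² = 56.74²; (x − 24.3)² + (y + 92.6)² = 81.27².
Subtracting the N05 equation from the N06 and N07 equations removes the quadratic terms:
82.8 x − 52.2 y = 5595.68
-0.6 x − 89.8 y = 1573.11
Solving the 2×2 system: x ≈ 56.3, y ≈ -17.9 km.

(56.3, -17.9)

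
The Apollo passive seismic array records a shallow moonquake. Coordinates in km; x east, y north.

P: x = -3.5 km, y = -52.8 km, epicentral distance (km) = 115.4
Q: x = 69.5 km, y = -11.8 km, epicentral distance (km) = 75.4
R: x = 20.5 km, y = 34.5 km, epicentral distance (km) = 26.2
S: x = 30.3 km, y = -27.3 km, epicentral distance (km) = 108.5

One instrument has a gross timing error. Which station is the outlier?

S

Solve using three stations at a time. Using P, Q, R (subtract circle equations pairwise → linear system) gives (x, y) ≈ (35.9, 55.7).
Distances from that point to each station vs reported:
  P: calculated 115.4 vs reported 115.4 → residual 0.0 km
  Q: calculated 75.4 vs reported 75.4 → residual 0.0 km
  R: calculated 26.2 vs reported 26.2 → residual 0.0 km
  S: calculated 83.2 vs reported 108.5 → residual 25.3 km
P, Q, R are mutually consistent (residuals ≈ 0); S is off by 25.3 km.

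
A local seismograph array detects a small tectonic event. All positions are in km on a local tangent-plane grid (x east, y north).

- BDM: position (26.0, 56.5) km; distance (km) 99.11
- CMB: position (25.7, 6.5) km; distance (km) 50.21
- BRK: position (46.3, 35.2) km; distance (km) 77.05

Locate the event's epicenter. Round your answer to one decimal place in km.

Circle about each station: (x − 26.0)² + (y − 56.5)² = 99.11²; (x − 25.7)² + (y − 6.5)² = 50.21²; (x − 46.3)² + (y − 35.2)² = 77.05².
Subtracting the BDM equation from the CMB and BRK equations removes the quadratic terms:
-0.6 x − 100.0 y = 4136.24
40.6 x − 42.6 y = 3400.57
Solving the 2×2 system: x ≈ 40.1, y ≈ -41.6 km.

40.1 km east, -41.6 km north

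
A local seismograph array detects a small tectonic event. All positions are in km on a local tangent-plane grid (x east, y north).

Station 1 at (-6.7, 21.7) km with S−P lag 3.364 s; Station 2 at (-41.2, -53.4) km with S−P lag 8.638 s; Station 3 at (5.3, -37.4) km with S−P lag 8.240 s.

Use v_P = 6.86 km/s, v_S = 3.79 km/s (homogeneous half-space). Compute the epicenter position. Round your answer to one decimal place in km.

Distance from S−P lag: d = Δt · v_P v_S / (v_P − v_S) = Δt · (6.86·3.79)/(6.86−3.79) ≈ 8.4689·Δt.
So d_Station 1 = 28.49, d_Station 2 = 73.15, d_Station 3 = 69.78 km.
Circle about each station: (x + 6.7)² + (y − 21.7)² = 28.49²; (x + 41.2)² + (y + 53.4)² = 73.15²; (x − 5.3)² + (y + 37.4)² = 69.78².
Subtracting the Station 1 equation from the Station 2 and Station 3 equations removes the quadratic terms:
-69.0 x − 150.2 y = -506.02
24.0 x − 118.2 y = -3146.50
Solving the 2×2 system: x ≈ -35.1, y ≈ 19.5 km.
Check against Station 1 (with the unrounded x, y): √((x + 6.7)²+(y − 21.7)²) = 28.49 ≈ 28.49 km. ✓

x ≈ -35.1 km, y ≈ 19.5 km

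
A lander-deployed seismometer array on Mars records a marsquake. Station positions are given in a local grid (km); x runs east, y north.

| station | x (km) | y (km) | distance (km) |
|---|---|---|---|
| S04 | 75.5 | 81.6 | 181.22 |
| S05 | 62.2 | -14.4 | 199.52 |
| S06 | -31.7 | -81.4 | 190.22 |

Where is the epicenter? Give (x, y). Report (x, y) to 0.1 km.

Circle about each station: (x − 75.5)² + (y − 81.6)² = 181.22²; (x − 62.2)² + (y + 14.4)² = 199.52²; (x + 31.7)² + (y + 81.4)² = 190.22².
Subtracting the S04 equation from the S05 and S06 equations removes the quadratic terms:
-26.6 x − 192.0 y = -15250.15
-214.4 x − 326.0 y = -8070.92
Solving the 2×2 system: x ≈ -105.3, y ≈ 94.0 km.

-105.3 km east, 94.0 km north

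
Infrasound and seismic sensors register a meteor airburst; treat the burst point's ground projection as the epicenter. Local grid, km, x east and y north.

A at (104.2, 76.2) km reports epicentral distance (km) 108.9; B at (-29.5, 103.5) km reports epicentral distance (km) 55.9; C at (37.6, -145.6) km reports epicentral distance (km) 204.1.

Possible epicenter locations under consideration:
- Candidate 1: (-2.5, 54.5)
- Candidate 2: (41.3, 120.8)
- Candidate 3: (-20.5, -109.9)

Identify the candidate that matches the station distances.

Candidate 1

For each candidate, compare |candidate − station| to the reported distance:
Candidate 1: residuals A 0.0, B 0.0, C 0.0 → max 0.0 km
Candidate 2: residuals A 31.8, B 17.0, C 62.3 → max 62.3 km
Candidate 3: residuals A 115.1, B 157.7, C 135.9 → max 157.7 km
Only Candidate 1 has all residuals ≈ 0.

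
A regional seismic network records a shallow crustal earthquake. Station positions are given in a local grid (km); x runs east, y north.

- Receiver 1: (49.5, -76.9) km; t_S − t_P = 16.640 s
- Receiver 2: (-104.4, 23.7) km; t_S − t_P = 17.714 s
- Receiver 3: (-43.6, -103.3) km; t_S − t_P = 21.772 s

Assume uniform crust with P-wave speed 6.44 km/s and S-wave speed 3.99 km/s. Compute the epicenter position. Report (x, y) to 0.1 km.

(66.4, 96.8)

Distance from S−P lag: d = Δt · v_P v_S / (v_P − v_S) = Δt · (6.44·3.99)/(6.44−3.99) ≈ 10.4880·Δt.
So d_Receiver 1 = 174.52, d_Receiver 2 = 185.78, d_Receiver 3 = 228.34 km.
Circle about each station: (x − 49.5)² + (y + 76.9)² = 174.52²; (x + 104.4)² + (y − 23.7)² = 185.78²; (x + 43.6)² + (y + 103.3)² = 228.34².
Subtracting the Receiver 1 equation from the Receiver 2 and Receiver 3 equations removes the quadratic terms:
-307.8 x + 201.2 y = -959.79
-186.2 x − 52.8 y = -17473.94
Solving the 2×2 system: x ≈ 66.4, y ≈ 96.8 km.
Check against Receiver 1 (with the unrounded x, y): √((x − 49.5)²+(y + 76.9)²) = 174.52 ≈ 174.52 km. ✓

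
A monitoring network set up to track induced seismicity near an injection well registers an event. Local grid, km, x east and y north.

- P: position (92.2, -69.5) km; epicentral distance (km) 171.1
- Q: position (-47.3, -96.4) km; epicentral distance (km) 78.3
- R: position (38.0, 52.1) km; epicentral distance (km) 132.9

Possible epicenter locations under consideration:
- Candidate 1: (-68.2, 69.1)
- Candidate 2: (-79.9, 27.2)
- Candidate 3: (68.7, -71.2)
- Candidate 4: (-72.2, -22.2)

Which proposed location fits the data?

For each candidate, compare |candidate − station| to the reported distance:
Candidate 1: residuals P 40.9, Q 88.5, R 25.3 → max 88.5 km
Candidate 2: residuals P 26.3, Q 49.5, R 12.4 → max 49.5 km
Candidate 3: residuals P 147.5, Q 40.4, R 5.8 → max 147.5 km
Candidate 4: residuals P 0.0, Q 0.0, R 0.0 → max 0.0 km
Only Candidate 4 has all residuals ≈ 0.

Candidate 4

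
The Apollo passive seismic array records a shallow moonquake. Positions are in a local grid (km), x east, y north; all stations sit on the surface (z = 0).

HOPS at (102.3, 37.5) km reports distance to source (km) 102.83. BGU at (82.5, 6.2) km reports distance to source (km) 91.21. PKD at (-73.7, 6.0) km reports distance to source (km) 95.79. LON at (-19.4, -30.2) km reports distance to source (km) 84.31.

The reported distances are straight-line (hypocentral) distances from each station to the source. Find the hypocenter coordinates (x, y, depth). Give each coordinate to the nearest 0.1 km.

x ≈ 7.1 km, y ≈ 39.8 km, depth ≈ 38.8 km

Each station gives a sphere (x−x_i)² + (y−y_i)² + z² = d_i² (stations at z=0).
Subtracting the HOPS sphere from BGU and PKD: z² cancels, leaving linear equations in x and y:
-39.6 x − 62.6 y = -2772.11
-352.0 x − 63.0 y = -5005.57
Solving: x ≈ 7.098, y ≈ 39.792 km (keep extra digits for the depth step; rounded: 7.1, 39.8).
Then from the HOPS sphere: z² = 102.83² − (x − 102.3)² − (y − 37.5)² with x = 7.098, y = 39.792, so z ≈ 38.799 ≈ 38.8 km.
Check against LON (with the unrounded solution): distance 84.30 ≈ 84.31 km. ✓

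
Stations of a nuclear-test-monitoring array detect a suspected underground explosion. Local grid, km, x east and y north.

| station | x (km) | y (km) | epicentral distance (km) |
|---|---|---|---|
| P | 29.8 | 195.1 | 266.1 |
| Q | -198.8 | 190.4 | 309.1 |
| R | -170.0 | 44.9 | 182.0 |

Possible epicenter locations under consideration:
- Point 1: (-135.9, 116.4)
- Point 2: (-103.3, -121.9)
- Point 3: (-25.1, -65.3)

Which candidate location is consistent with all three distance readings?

For each candidate, compare |candidate − station| to the reported distance:
Point 1: residuals P 82.7, Q 212.0, R 102.8 → max 212.0 km
Point 2: residuals P 77.7, Q 17.5, R 2.4 → max 77.7 km
Point 3: residuals P 0.0, Q 0.0, R 0.0 → max 0.0 km
Only Point 3 has all residuals ≈ 0.

Point 3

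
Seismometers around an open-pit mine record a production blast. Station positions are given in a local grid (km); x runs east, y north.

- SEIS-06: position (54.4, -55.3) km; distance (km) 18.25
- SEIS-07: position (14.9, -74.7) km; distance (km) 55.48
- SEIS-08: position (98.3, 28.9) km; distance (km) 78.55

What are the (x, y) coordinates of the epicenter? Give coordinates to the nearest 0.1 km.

Circle about each station: (x − 54.4)² + (y + 55.3)² = 18.25²; (x − 14.9)² + (y + 74.7)² = 55.48²; (x − 98.3)² + (y − 28.9)² = 78.55².
Subtracting the SEIS-06 equation from the SEIS-07 and SEIS-08 equations removes the quadratic terms:
-79.0 x − 38.8 y = -2960.32
87.8 x + 168.4 y = -1356.39
Solving the 2×2 system: x ≈ 55.7, y ≈ -37.1 km.

55.7 km east, -37.1 km north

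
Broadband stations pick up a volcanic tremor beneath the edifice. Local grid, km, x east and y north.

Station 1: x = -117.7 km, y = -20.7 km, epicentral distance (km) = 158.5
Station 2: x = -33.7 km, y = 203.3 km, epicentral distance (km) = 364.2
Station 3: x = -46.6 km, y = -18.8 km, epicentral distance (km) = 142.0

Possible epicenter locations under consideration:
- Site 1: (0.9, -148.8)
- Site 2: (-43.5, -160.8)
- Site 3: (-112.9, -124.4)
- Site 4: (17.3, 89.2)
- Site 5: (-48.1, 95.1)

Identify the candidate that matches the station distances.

For each candidate, compare |candidate − station| to the reported distance:
Site 1: residuals Station 1 16.1, Station 2 10.4, Station 3 3.6 → max 16.1 km
Site 2: residuals Station 1 0.0, Station 2 0.0, Station 3 0.0 → max 0.0 km
Site 3: residuals Station 1 54.7, Station 2 27.1, Station 3 17.3 → max 54.7 km
Site 4: residuals Station 1 15.6, Station 2 239.2, Station 3 16.5 → max 239.2 km
Site 5: residuals Station 1 23.4, Station 2 255.0, Station 3 28.1 → max 255.0 km
Only Site 2 has all residuals ≈ 0.

Site 2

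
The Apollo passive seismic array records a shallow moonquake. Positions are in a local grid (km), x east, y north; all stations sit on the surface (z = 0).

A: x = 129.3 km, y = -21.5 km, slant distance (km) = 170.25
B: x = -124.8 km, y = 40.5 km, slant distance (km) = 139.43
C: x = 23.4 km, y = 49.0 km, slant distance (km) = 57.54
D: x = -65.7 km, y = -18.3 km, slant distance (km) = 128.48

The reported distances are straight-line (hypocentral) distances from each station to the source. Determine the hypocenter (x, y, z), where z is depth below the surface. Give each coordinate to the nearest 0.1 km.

Each station gives a sphere (x−x_i)² + (y−y_i)² + z² = d_i² (stations at z=0).
Subtracting the A sphere from B and C: z² cancels, leaving linear equations in x and y:
-508.2 x + 124.0 y = 9578.89
-211.8 x + 141.0 y = 11442.03
Solving: x ≈ 1.502, y ≈ 83.406 km (keep extra digits for the depth step; rounded: 1.5, 83.4).
Then from the A sphere: z² = 170.25² − (x − 129.3)² − (y + 21.5)² with x = 1.502, y = 83.406, so z ≈ 40.589 ≈ 40.6 km.

(1.5, 83.4, 40.6)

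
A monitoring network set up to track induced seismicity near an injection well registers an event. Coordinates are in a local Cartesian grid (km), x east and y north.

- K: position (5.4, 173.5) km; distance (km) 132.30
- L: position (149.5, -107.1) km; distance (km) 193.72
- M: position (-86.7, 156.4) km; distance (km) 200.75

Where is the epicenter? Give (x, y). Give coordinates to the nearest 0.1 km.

Circle about each station: (x − 5.4)² + (y − 173.5)² = 132.30²; (x − 149.5)² + (y + 107.1)² = 193.72²; (x + 86.7)² + (y − 156.4)² = 200.75².
Subtracting the K equation from the L and M equations removes the quadratic terms:
288.2 x − 561.2 y = -16334.90
-184.2 x − 34.2 y = -20950.83
Solving the 2×2 system: x ≈ 98.9, y ≈ 79.9 km.
Check against K (with the unrounded x, y): √((x − 5.4)²+(y − 173.5)²) = 132.30 ≈ 132.30 km. ✓

x ≈ 98.9 km, y ≈ 79.9 km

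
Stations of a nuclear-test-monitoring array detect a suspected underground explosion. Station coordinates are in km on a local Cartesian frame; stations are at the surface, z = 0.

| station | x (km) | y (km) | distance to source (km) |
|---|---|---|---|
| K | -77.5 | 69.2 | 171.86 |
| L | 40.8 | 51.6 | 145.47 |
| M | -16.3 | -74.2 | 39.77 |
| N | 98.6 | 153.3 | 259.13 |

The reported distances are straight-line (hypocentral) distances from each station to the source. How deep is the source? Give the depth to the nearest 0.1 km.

z ≈ 37.1 km

Each station gives a sphere (x−x_i)² + (y−y_i)² + z² = d_i² (stations at z=0).
Subtracting the K sphere from L and M: z² cancels, leaving linear equations in x and y:
236.6 x − 35.2 y = 1906.65
122.4 x − 286.8 y = 22930.65
Solving: x ≈ -4.097, y ≈ -81.702 km (keep extra digits for the depth step; rounded: -4.1, -81.7).
Then from the K sphere: z² = 171.86² − (x + 77.5)² − (y − 69.2)² with x = -4.097, y = -81.702, so z ≈ 37.100 ≈ 37.1 km.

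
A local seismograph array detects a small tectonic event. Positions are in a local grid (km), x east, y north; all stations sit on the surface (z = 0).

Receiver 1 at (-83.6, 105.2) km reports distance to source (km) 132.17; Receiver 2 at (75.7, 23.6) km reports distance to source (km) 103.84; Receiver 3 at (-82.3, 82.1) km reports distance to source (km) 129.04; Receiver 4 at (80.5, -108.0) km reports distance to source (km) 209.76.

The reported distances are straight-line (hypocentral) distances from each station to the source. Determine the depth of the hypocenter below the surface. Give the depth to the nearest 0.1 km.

depth ≈ 70.0 km

Each station gives a sphere (x−x_i)² + (y−y_i)² + z² = d_i² (stations at z=0).
Subtracting the Receiver 1 sphere from Receiver 2 and Receiver 3: z² cancels, leaving linear equations in x and y:
318.6 x − 163.2 y = -5082.39
2.6 x − 46.2 y = -3724.71
Solving: x ≈ 26.098, y ≈ 82.090 km (keep extra digits for the depth step; rounded: 26.1, 82.1).
Then from the Receiver 1 sphere: z² = 132.17² − (x + 83.6)² − (y − 105.2)² with x = 26.098, y = 82.090, so z ≈ 70.008 ≈ 70.0 km.
Check against Receiver 4 (with the unrounded solution): distance 209.75 ≈ 209.76 km. ✓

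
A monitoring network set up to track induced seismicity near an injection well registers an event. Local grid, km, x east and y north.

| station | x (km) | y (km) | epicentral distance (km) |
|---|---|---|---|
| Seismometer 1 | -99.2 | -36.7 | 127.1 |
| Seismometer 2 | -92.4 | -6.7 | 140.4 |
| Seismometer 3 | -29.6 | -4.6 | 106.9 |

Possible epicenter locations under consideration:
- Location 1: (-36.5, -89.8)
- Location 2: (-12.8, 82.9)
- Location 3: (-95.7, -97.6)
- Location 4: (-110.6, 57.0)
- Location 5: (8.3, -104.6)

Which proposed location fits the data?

For each candidate, compare |candidate − station| to the reported distance:
Location 1: residuals Seismometer 1 44.9, Seismometer 2 40.2, Seismometer 3 21.4 → max 44.9 km
Location 2: residuals Seismometer 1 20.4, Seismometer 2 20.5, Seismometer 3 17.8 → max 20.5 km
Location 3: residuals Seismometer 1 66.1, Seismometer 2 49.4, Seismometer 3 7.2 → max 66.1 km
Location 4: residuals Seismometer 1 32.7, Seismometer 2 74.2, Seismometer 3 5.1 → max 74.2 km
Location 5: residuals Seismometer 1 0.0, Seismometer 2 0.0, Seismometer 3 0.0 → max 0.0 km
Only Location 5 has all residuals ≈ 0.

Location 5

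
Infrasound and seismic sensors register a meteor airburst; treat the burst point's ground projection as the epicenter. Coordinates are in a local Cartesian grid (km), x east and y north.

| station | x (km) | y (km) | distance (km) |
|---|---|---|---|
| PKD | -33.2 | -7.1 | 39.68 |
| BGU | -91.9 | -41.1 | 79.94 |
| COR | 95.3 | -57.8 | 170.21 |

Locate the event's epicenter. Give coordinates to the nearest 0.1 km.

-51.7 km east, 28.0 km north

Circle about each station: (x + 33.2)² + (y + 7.1)² = 39.68²; (x + 91.9)² + (y + 41.1)² = 79.94²; (x − 95.3)² + (y + 57.8)² = 170.21².
Subtracting pairs of circle equations eliminates x²+y² and gives linear equations (the radical axes):
-117.4 x − 68.0 y = 4166.27
257.0 x − 101.4 y = -16126.66
Solving the 2×2 system: x ≈ -51.7, y ≈ 28.0 km.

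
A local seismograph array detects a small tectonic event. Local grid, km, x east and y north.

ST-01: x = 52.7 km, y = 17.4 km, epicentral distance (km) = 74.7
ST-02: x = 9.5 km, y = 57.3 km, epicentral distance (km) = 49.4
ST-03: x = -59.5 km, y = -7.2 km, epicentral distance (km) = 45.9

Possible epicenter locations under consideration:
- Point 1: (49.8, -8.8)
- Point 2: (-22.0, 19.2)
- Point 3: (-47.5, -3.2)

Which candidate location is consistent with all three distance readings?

For each candidate, compare |candidate − station| to the reported distance:
Point 1: residuals ST-01 48.3, ST-02 28.0, ST-03 63.4 → max 63.4 km
Point 2: residuals ST-01 0.0, ST-02 0.0, ST-03 0.0 → max 0.0 km
Point 3: residuals ST-01 27.6, ST-02 33.7, ST-03 33.3 → max 33.7 km
Only Point 2 has all residuals ≈ 0.

Point 2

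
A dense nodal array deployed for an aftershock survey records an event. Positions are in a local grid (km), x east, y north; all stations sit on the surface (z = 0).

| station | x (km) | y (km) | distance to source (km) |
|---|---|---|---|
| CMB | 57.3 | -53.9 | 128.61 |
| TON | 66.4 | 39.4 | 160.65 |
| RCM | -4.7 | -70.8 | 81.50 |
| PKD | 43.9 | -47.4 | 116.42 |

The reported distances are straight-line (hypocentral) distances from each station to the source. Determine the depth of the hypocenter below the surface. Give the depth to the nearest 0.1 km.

Each station gives a sphere (x−x_i)² + (y−y_i)² + z² = d_i² (stations at z=0).
Subtracting the CMB sphere from TON and RCM: z² cancels, leaving linear equations in x and y:
18.2 x + 186.6 y = -9495.07
-124.0 x − 33.8 y = 8744.51
Solving: x ≈ -58.197, y ≈ -45.208 km (keep extra digits for the depth step; rounded: -58.2, -45.2).
Then from the CMB sphere: z² = 128.61² − (x − 57.3)² − (y + 53.9)² with x = -58.197, y = -45.208, so z ≈ 55.905 ≈ 55.9 km.

55.9 km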